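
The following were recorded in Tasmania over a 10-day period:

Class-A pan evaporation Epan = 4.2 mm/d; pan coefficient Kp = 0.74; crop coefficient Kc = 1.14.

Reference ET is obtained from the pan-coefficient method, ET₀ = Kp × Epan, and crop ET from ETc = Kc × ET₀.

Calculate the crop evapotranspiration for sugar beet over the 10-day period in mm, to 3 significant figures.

35.4 mm

ET₀ = 0.74 × 4.2 = 3.1080 mm/d
ETc = Kc × ET₀ = 1.14 × 3.1080 = 3.5431 mm/d
Over 10 days: 3.5431 × 10 = 35.431 mm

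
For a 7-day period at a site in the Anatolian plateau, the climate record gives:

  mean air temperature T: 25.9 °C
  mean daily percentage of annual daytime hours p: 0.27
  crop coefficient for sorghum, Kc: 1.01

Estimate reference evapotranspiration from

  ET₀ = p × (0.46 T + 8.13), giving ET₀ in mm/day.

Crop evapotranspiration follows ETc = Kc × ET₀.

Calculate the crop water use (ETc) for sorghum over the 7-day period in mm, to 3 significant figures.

38.3 mm

ET₀ = 0.27 × (0.46 × 25.9 + 8.13) = 0.27 × 20.044 = 5.4119 mm/d
ETc = Kc × ET₀ = 1.01 × 5.4119 = 5.4660 mm/d
Over 7 days: 5.4660 × 7 = 38.262 mm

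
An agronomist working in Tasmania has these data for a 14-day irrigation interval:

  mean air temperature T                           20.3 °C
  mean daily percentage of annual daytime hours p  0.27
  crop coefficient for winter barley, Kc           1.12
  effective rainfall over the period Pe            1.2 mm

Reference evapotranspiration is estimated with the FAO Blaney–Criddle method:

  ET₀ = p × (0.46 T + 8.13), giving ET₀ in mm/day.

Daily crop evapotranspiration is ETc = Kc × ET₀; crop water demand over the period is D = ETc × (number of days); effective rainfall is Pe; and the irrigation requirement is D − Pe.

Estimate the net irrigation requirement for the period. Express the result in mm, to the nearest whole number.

ET₀ = 0.27 × (0.46 × 20.3 + 8.13) = 0.27 × 17.468 = 4.7164 mm/d
ETc = Kc × ET₀ = 1.12 × 4.7164 = 5.2824 mm/d
Crop demand D = ETc × 14 d = 5.2824 × 14 = 73.954 mm
D − Pe = 73.954 − 1.2 = 72.754 mm

73 mm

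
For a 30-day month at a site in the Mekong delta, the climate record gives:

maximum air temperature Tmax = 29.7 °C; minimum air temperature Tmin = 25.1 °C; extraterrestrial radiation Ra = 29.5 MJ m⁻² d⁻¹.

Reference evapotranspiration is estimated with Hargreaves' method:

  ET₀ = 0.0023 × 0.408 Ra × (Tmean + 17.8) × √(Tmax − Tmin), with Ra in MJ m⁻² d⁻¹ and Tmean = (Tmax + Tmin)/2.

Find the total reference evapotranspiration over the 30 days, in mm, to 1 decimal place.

Tmean = (29.7 + 25.1)/2 = 27.40 °C
0.408 Ra = 0.408 × 29.5 = 12.0360 mm/d equivalent
ET₀ = 0.0023 × 12.0360 × (27.40 + 17.8) × √4.6 = 0.0023 × 12.0360 × 45.20 × 2.1448 = 2.6837 mm/d
Over 30 days: 2.6837 × 30 = 80.511 mm

80.5 mm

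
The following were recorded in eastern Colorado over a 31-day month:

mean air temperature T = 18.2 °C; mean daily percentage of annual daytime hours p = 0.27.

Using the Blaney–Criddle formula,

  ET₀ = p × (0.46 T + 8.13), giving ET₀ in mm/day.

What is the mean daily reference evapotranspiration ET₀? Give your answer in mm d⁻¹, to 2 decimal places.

ET₀ = 0.27 × (0.46 × 18.2 + 8.13) = 0.27 × 16.502 = 4.4555 mm/d

4.46 mm d⁻¹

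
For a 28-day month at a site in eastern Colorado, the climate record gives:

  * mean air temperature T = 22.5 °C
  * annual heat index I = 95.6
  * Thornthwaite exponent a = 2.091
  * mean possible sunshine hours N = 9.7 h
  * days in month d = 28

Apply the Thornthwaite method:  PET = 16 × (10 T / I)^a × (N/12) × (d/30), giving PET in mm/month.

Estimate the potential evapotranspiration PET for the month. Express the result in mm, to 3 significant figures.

72.3 mm

10T/I = 10 × 22.5 / 95.6 = 2.3536
(10T/I)^a = 2.3536^2.091 = 5.9882
Uncorrected PET = 16 × 5.9882 = 95.811 mm
Correction = (N/12)(d/30) = (9.7/12)(28/30) = 0.7544
PET = 95.811 × 0.7544 = 72.280 mm/month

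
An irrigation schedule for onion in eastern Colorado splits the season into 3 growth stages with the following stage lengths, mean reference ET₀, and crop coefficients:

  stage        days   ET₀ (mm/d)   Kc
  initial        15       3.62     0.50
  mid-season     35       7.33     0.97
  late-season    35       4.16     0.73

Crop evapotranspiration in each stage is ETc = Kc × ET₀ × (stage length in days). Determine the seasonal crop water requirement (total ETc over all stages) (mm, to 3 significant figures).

382 mm

initial: 0.50 × 3.62 × 15 = 27.15 mm
mid-season: 0.97 × 7.33 × 35 = 248.85 mm
late-season: 0.73 × 4.16 × 35 = 106.29 mm
Seasonal total = 382.29 mm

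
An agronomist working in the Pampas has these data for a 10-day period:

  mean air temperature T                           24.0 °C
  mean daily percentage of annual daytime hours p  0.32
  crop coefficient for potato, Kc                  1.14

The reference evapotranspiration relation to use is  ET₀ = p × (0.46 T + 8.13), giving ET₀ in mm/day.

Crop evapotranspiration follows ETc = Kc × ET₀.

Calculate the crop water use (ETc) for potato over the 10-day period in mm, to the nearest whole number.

70 mm

ET₀ = 0.32 × (0.46 × 24.0 + 8.13) = 0.32 × 19.170 = 6.1344 mm/d
ETc = Kc × ET₀ = 1.14 × 6.1344 = 6.9932 mm/d
Over 10 days: 6.9932 × 10 = 69.932 mm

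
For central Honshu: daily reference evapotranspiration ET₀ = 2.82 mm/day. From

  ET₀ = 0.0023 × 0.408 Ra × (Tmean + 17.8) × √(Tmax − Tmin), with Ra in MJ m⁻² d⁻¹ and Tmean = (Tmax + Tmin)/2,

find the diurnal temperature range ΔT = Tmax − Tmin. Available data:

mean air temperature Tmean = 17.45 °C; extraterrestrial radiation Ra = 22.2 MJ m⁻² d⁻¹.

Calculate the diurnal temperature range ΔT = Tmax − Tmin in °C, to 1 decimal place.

√ΔT = ET₀ / [0.0023 × 0.408 × Ra × (Tmean+17.8)] = 2.82 / (0.0023 × 9.0576 × 35.25) = 3.8402
ΔT = 3.8402² = 14.747 °C

14.7 °C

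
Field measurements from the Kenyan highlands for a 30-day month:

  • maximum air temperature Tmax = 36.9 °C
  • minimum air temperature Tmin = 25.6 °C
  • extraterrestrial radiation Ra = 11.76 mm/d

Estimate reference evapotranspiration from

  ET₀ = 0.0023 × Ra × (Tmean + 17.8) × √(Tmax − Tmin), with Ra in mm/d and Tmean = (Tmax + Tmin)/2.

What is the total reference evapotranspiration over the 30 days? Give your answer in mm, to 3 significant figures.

134 mm

Tmean = (36.9 + 25.6)/2 = 31.25 °C
ET₀ = 0.0023 × 11.76 × (31.25 + 17.8) × √11.3 = 0.0023 × 11.76 × 49.05 × 3.3615 = 4.4597 mm/d
Over 30 days: 4.4597 × 30 = 133.791 mm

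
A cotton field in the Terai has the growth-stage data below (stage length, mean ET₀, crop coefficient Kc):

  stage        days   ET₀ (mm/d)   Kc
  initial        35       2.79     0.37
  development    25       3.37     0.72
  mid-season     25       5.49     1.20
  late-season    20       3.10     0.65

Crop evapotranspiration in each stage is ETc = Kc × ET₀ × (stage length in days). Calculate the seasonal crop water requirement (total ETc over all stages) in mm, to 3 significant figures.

initial: 0.37 × 2.79 × 35 = 36.13 mm
development: 0.72 × 3.37 × 25 = 60.66 mm
mid-season: 1.20 × 5.49 × 25 = 164.70 mm
late-season: 0.65 × 3.10 × 20 = 40.30 mm
Seasonal total = 301.79 mm

302 mm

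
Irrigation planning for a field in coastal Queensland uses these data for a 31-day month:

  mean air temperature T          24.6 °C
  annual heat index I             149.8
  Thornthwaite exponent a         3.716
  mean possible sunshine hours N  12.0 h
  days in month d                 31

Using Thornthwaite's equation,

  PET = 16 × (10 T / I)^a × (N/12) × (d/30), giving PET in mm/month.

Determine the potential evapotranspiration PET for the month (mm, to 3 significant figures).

10T/I = 10 × 24.6 / 149.8 = 1.6422
(10T/I)^a = 1.6422^3.716 = 6.3172
Uncorrected PET = 16 × 6.3172 = 101.075 mm
Correction = (N/12)(d/30) = (12.0/12)(31/30) = 1.0333
PET = 101.075 × 1.0333 = 104.441 mm/month

104 mm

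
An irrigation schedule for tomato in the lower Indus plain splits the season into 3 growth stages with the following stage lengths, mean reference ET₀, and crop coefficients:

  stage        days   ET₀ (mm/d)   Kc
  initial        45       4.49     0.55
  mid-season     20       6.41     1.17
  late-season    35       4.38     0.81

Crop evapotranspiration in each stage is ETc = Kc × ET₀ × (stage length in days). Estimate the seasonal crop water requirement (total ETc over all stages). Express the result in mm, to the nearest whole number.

385 mm

initial: 0.55 × 4.49 × 45 = 111.13 mm
mid-season: 1.17 × 6.41 × 20 = 149.99 mm
late-season: 0.81 × 4.38 × 35 = 124.17 mm
Seasonal total = 385.29 mm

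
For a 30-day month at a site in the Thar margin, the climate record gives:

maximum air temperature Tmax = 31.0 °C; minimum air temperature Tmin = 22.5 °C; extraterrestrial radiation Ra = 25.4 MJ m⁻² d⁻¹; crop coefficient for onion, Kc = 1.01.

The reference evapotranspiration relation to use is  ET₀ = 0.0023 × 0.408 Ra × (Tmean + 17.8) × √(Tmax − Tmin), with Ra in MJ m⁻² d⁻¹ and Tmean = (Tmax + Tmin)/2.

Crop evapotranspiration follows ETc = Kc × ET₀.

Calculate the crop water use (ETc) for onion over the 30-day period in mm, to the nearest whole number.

Tmean = (31.0 + 22.5)/2 = 26.75 °C
0.408 Ra = 0.408 × 25.4 = 10.3632 mm/d equivalent
ET₀ = 0.0023 × 10.3632 × (26.75 + 17.8) × √8.5 = 0.0023 × 10.3632 × 44.55 × 2.9155 = 3.0959 mm/d
ETc = Kc × ET₀ = 1.01 × 3.0959 = 3.1269 mm/d
Over 30 days: 3.1269 × 30 = 93.807 mm

94 mm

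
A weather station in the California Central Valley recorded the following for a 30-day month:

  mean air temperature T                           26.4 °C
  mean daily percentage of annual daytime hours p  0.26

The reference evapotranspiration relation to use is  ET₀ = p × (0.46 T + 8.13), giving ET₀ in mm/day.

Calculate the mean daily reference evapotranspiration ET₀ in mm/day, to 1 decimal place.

ET₀ = 0.26 × (0.46 × 26.4 + 8.13) = 0.26 × 20.274 = 5.2712 mm/d

5.3 mm/day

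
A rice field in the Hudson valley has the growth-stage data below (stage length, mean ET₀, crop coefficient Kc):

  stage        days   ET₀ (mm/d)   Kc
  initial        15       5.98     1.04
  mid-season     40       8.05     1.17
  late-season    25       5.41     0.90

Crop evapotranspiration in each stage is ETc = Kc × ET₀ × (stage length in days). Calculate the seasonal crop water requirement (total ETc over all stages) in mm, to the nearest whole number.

592 mm

initial: 1.04 × 5.98 × 15 = 93.29 mm
mid-season: 1.17 × 8.05 × 40 = 376.74 mm
late-season: 0.90 × 5.41 × 25 = 121.73 mm
Seasonal total = 591.76 mm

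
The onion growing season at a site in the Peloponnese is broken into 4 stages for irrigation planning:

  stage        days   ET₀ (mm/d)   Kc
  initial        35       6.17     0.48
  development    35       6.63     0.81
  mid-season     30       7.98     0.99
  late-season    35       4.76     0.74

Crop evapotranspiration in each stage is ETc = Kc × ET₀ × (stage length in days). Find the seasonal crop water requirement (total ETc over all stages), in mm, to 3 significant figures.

initial: 0.48 × 6.17 × 35 = 103.66 mm
development: 0.81 × 6.63 × 35 = 187.96 mm
mid-season: 0.99 × 7.98 × 30 = 237.01 mm
late-season: 0.74 × 4.76 × 35 = 123.28 mm
Seasonal total = 651.91 mm

652 mm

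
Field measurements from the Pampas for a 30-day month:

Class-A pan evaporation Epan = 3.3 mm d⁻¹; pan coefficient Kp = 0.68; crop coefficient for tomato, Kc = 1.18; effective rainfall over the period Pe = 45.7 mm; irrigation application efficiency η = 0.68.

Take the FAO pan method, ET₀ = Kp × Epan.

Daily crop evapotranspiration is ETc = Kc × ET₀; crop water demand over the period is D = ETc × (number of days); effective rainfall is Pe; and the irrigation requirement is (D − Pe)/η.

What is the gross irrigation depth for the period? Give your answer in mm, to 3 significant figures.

ET₀ = 0.68 × 3.3 = 2.2440 mm/d
ETc = Kc × ET₀ = 1.18 × 2.2440 = 2.6479 mm/d
Crop demand D = ETc × 30 d = 2.6479 × 30 = 79.437 mm
D − Pe = 79.437 − 45.7 = 33.737 mm
Gross irrigation = 33.737 / 0.68 = 49.613 mm

49.6 mm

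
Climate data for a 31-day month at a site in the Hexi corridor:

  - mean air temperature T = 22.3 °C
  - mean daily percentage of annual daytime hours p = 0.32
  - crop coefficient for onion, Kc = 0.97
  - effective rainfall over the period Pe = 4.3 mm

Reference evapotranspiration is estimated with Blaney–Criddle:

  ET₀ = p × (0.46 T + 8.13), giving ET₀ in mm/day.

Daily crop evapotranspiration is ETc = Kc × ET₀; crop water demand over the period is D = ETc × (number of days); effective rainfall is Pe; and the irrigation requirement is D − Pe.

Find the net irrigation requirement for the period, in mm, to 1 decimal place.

ET₀ = 0.32 × (0.46 × 22.3 + 8.13) = 0.32 × 18.388 = 5.8842 mm/d
ETc = Kc × ET₀ = 0.97 × 5.8842 = 5.7077 mm/d
Crop demand D = ETc × 31 d = 5.7077 × 31 = 176.939 mm
D − Pe = 176.939 − 4.3 = 172.639 mm

172.6 mm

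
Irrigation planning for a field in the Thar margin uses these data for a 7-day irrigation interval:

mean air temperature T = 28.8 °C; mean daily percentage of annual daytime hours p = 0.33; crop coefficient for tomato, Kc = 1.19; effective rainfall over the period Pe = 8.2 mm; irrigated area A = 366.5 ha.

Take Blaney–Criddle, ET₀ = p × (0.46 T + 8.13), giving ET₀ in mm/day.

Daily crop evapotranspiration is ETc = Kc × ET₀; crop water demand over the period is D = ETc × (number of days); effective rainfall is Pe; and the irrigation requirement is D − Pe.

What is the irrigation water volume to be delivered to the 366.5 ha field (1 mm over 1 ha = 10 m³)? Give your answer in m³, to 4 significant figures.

ET₀ = 0.33 × (0.46 × 28.8 + 8.13) = 0.33 × 21.378 = 7.0547 mm/d
ETc = Kc × ET₀ = 1.19 × 7.0547 = 8.3951 mm/d
Crop demand D = ETc × 7 d = 8.3951 × 7 = 58.766 mm
D − Pe = 58.766 − 8.2 = 50.566 mm
Volume = 50.566 mm × 366.5 ha × 10 = 185324.4 m³

185300 m³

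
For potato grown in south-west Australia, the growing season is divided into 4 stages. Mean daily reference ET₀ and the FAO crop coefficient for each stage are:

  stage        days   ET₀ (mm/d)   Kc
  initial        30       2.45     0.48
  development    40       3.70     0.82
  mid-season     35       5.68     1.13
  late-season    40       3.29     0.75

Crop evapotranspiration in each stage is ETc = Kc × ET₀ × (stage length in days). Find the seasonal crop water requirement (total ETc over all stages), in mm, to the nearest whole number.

480 mm

initial: 0.48 × 2.45 × 30 = 35.28 mm
development: 0.82 × 3.70 × 40 = 121.36 mm
mid-season: 1.13 × 5.68 × 35 = 224.64 mm
late-season: 0.75 × 3.29 × 40 = 98.70 mm
Seasonal total = 479.98 mm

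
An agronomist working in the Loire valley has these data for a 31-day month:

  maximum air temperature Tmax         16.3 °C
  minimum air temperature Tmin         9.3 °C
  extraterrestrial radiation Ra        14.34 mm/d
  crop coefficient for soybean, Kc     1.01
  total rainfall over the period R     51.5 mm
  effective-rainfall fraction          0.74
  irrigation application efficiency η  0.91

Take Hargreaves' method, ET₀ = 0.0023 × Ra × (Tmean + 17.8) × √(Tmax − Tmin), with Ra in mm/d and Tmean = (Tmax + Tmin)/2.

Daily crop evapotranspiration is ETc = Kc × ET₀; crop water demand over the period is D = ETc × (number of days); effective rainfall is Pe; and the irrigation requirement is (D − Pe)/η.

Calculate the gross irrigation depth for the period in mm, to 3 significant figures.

50.0 mm

Tmean = (16.3 + 9.3)/2 = 12.80 °C
ET₀ = 0.0023 × 14.34 × (12.80 + 17.8) × √7.0 = 0.0023 × 14.34 × 30.60 × 2.6458 = 2.6703 mm/d
ETc = Kc × ET₀ = 1.01 × 2.6703 = 2.6970 mm/d
Crop demand D = ETc × 31 d = 2.6970 × 31 = 83.607 mm
Pe = 0.74 × 51.5 = 38.110 mm
D − Pe = 83.607 − 38.110 = 45.497 mm
Gross irrigation = 45.497 / 0.91 = 49.997 mm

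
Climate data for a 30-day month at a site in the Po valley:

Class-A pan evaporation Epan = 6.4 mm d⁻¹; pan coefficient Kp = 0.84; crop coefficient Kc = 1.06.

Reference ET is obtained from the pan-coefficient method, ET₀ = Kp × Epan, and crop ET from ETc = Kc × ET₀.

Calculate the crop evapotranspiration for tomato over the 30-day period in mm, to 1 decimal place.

171.0 mm

ET₀ = 0.84 × 6.4 = 5.3760 mm/d
ETc = Kc × ET₀ = 1.06 × 5.3760 = 5.6986 mm/d
Over 30 days: 5.6986 × 30 = 170.958 mm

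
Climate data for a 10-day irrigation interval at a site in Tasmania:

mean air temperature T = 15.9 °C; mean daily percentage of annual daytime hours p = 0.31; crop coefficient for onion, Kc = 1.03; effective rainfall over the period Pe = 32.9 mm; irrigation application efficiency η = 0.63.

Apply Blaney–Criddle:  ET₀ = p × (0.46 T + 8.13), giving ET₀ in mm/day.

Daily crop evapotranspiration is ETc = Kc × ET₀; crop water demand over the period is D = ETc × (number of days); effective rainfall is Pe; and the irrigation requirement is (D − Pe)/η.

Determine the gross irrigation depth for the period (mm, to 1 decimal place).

ET₀ = 0.31 × (0.46 × 15.9 + 8.13) = 0.31 × 15.444 = 4.7876 mm/d
ETc = Kc × ET₀ = 1.03 × 4.7876 = 4.9312 mm/d
Crop demand D = ETc × 10 d = 4.9312 × 10 = 49.312 mm
D − Pe = 49.312 − 32.9 = 16.412 mm
Gross irrigation = 16.412 / 0.63 = 26.051 mm

26.1 mm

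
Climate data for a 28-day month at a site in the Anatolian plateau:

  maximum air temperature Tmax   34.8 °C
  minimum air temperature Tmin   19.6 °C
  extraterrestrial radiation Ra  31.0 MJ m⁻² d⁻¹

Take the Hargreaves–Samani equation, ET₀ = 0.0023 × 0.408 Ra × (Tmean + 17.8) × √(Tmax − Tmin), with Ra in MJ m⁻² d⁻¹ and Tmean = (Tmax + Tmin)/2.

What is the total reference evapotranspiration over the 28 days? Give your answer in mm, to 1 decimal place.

142.9 mm

Tmean = (34.8 + 19.6)/2 = 27.20 °C
0.408 Ra = 0.408 × 31.0 = 12.6480 mm/d equivalent
ET₀ = 0.0023 × 12.6480 × (27.20 + 17.8) × √15.2 = 0.0023 × 12.6480 × 45.00 × 3.8987 = 5.1037 mm/d
Over 28 days: 5.1037 × 28 = 142.904 mm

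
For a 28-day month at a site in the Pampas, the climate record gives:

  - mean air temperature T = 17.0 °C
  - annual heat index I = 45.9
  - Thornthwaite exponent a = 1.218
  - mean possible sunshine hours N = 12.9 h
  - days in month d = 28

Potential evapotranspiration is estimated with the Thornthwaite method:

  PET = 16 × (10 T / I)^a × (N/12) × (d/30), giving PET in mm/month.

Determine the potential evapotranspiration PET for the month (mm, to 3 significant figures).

79.1 mm

10T/I = 10 × 17.0 / 45.9 = 3.7037
(10T/I)^a = 3.7037^1.218 = 4.9272
Uncorrected PET = 16 × 4.9272 = 78.835 mm
Correction = (N/12)(d/30) = (12.9/12)(28/30) = 1.0033
PET = 78.835 × 1.0033 = 79.095 mm/month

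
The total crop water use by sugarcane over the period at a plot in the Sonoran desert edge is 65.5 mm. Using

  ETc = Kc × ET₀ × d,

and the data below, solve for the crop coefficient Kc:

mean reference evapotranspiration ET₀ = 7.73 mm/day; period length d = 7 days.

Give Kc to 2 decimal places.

1.21

ETc = Kc × ET₀ × d  ⇒  Kc = ETc / (ET₀ × d)
Kc = 65.5 / (7.73 × 7) = 65.5 / 54.11 = 1.2105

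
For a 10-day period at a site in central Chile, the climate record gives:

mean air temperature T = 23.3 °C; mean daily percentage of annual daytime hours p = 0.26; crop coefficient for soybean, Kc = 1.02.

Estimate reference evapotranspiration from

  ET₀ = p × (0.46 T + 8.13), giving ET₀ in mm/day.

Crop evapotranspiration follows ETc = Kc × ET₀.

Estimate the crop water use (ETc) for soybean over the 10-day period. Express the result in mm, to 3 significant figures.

ET₀ = 0.26 × (0.46 × 23.3 + 8.13) = 0.26 × 18.848 = 4.9005 mm/d
ETc = Kc × ET₀ = 1.02 × 4.9005 = 4.9985 mm/d
Over 10 days: 4.9985 × 10 = 49.985 mm

50.0 mm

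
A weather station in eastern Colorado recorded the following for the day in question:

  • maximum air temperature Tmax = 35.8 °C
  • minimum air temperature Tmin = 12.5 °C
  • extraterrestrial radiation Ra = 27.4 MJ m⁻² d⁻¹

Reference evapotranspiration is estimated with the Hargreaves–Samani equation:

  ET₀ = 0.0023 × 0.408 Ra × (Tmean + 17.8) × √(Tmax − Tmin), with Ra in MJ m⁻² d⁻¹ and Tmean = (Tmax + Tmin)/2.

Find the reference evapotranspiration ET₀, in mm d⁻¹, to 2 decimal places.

Tmean = (35.8 + 12.5)/2 = 24.15 °C
0.408 Ra = 0.408 × 27.4 = 11.1792 mm/d equivalent
ET₀ = 0.0023 × 11.1792 × (24.15 + 17.8) × √23.3 = 0.0023 × 11.1792 × 41.95 × 4.8270 = 5.2065 mm/d

5.21 mm d⁻¹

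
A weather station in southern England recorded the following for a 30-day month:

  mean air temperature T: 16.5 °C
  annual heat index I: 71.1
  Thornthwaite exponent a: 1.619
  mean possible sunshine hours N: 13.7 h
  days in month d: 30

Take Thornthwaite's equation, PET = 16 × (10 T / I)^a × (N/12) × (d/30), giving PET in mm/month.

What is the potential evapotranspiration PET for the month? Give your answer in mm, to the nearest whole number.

71 mm

10T/I = 10 × 16.5 / 71.1 = 2.3207
(10T/I)^a = 2.3207^1.619 = 3.9078
Uncorrected PET = 16 × 3.9078 = 62.525 mm
Correction = (N/12)(d/30) = (13.7/12)(30/30) = 1.1417
PET = 62.525 × 1.1417 = 71.385 mm/month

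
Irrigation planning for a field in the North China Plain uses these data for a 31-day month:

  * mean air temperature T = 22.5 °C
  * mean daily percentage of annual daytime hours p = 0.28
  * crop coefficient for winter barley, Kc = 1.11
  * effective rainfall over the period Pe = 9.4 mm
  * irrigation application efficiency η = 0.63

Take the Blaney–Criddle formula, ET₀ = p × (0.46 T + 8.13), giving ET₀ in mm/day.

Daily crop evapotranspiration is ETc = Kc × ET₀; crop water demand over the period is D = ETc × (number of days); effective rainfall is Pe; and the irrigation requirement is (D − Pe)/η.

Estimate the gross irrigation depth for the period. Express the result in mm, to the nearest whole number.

ET₀ = 0.28 × (0.46 × 22.5 + 8.13) = 0.28 × 18.480 = 5.1744 mm/d
ETc = Kc × ET₀ = 1.11 × 5.1744 = 5.7436 mm/d
Crop demand D = ETc × 31 d = 5.7436 × 31 = 178.052 mm
D − Pe = 178.052 − 9.4 = 168.652 mm
Gross irrigation = 168.652 / 0.63 = 267.702 mm

268 mm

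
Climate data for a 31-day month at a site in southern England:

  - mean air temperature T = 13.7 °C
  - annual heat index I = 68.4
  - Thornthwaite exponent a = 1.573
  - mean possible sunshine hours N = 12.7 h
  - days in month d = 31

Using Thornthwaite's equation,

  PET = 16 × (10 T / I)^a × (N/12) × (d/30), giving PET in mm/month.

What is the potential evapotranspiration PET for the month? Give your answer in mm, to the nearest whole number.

10T/I = 10 × 13.7 / 68.4 = 2.0029
(10T/I)^a = 2.0029^1.573 = 2.9820
Uncorrected PET = 16 × 2.9820 = 47.712 mm
Correction = (N/12)(d/30) = (12.7/12)(31/30) = 1.0936
PET = 47.712 × 1.0936 = 52.178 mm/month

52 mm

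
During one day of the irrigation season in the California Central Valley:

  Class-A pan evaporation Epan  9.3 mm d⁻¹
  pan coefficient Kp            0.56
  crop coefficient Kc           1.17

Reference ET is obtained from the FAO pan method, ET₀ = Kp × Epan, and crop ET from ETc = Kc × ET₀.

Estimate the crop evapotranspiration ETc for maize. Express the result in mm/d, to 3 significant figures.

ET₀ = 0.56 × 9.3 = 5.2080 mm/d
ETc = Kc × ET₀ = 1.17 × 5.2080 = 6.0934 mm/d

6.09 mm/d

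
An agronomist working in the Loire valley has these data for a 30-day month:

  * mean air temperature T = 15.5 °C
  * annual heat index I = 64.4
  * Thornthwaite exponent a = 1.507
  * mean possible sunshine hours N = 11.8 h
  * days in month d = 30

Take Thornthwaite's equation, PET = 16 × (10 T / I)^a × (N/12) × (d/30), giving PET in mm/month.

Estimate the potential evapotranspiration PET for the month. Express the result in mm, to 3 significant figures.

59.1 mm

10T/I = 10 × 15.5 / 64.4 = 2.4068
(10T/I)^a = 2.4068^1.507 = 3.7569
Uncorrected PET = 16 × 3.7569 = 60.110 mm
Correction = (N/12)(d/30) = (11.8/12)(30/30) = 0.9833
PET = 60.110 × 0.9833 = 59.106 mm/month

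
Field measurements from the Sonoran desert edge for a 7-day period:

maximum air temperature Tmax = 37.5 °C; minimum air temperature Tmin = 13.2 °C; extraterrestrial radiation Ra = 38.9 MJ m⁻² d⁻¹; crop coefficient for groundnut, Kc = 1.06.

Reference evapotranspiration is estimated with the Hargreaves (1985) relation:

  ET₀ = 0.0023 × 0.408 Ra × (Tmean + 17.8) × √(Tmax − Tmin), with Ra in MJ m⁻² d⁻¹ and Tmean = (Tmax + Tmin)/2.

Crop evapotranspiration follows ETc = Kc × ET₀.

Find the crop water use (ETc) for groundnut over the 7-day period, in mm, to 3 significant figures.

57.6 mm

Tmean = (37.5 + 13.2)/2 = 25.35 °C
0.408 Ra = 0.408 × 38.9 = 15.8712 mm/d equivalent
ET₀ = 0.0023 × 15.8712 × (25.35 + 17.8) × √24.3 = 0.0023 × 15.8712 × 43.15 × 4.9295 = 7.7646 mm/d
ETc = Kc × ET₀ = 1.06 × 7.7646 = 8.2305 mm/d
Over 7 days: 8.2305 × 7 = 57.614 mm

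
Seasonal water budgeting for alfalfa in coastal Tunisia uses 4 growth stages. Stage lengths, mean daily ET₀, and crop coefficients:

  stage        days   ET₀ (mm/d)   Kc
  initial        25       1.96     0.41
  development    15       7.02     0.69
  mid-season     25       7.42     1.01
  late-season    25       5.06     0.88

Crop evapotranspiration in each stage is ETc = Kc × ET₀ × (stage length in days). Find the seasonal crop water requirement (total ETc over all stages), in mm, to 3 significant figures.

initial: 0.41 × 1.96 × 25 = 20.09 mm
development: 0.69 × 7.02 × 15 = 72.66 mm
mid-season: 1.01 × 7.42 × 25 = 187.36 mm
late-season: 0.88 × 5.06 × 25 = 111.32 mm
Seasonal total = 391.43 mm

391 mm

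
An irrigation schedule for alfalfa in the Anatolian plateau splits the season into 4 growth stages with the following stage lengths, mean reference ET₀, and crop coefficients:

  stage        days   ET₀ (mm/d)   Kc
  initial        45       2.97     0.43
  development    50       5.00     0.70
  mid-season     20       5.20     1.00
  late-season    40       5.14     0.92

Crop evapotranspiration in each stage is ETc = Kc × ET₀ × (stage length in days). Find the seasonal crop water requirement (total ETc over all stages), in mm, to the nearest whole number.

initial: 0.43 × 2.97 × 45 = 57.47 mm
development: 0.70 × 5.00 × 50 = 175.00 mm
mid-season: 1.00 × 5.20 × 20 = 104.00 mm
late-season: 0.92 × 5.14 × 40 = 189.15 mm
Seasonal total = 525.62 mm

526 mm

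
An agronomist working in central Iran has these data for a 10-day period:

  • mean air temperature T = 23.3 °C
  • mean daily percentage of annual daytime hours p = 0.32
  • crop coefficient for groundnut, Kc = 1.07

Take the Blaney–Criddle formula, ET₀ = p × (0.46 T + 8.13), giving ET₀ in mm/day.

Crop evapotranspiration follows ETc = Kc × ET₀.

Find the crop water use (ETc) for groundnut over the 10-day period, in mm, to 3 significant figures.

ET₀ = 0.32 × (0.46 × 23.3 + 8.13) = 0.32 × 18.848 = 6.0314 mm/d
ETc = Kc × ET₀ = 1.07 × 6.0314 = 6.4536 mm/d
Over 10 days: 6.4536 × 10 = 64.536 mm

64.5 mm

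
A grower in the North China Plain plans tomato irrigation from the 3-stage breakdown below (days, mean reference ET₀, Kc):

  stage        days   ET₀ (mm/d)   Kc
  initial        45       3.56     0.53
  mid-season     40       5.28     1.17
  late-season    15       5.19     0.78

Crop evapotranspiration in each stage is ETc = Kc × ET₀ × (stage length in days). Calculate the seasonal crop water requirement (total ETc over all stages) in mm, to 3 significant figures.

393 mm

initial: 0.53 × 3.56 × 45 = 84.91 mm
mid-season: 1.17 × 5.28 × 40 = 247.10 mm
late-season: 0.78 × 5.19 × 15 = 60.72 mm
Seasonal total = 392.73 mm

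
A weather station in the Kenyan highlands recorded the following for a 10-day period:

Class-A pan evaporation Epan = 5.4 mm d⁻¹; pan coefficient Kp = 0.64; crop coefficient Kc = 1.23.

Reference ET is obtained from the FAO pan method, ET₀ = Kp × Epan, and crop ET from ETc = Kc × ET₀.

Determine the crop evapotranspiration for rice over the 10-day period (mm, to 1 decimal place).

ET₀ = 0.64 × 5.4 = 3.4560 mm/d
ETc = Kc × ET₀ = 1.23 × 3.4560 = 4.2509 mm/d
Over 10 days: 4.2509 × 10 = 42.509 mm

42.5 mm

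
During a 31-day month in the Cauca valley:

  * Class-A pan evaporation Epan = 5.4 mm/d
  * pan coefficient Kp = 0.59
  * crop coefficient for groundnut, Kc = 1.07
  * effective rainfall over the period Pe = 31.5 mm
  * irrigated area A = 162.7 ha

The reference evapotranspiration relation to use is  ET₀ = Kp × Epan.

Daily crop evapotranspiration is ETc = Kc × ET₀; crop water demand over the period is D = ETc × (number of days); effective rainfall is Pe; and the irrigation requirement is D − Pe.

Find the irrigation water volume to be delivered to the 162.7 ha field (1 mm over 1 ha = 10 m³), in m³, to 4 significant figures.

120700 m³

ET₀ = 0.59 × 5.4 = 3.1860 mm/d
ETc = Kc × ET₀ = 1.07 × 3.1860 = 3.4090 mm/d
Crop demand D = ETc × 31 d = 3.4090 × 31 = 105.679 mm
D − Pe = 105.679 − 31.5 = 74.179 mm
Volume = 74.179 mm × 162.7 ha × 10 = 120689.2 m³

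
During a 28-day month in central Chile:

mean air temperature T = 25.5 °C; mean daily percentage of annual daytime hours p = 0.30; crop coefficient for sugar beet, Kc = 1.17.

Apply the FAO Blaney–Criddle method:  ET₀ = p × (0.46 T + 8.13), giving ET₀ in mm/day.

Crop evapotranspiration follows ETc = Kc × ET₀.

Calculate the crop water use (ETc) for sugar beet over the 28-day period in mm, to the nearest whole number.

195 mm

ET₀ = 0.30 × (0.46 × 25.5 + 8.13) = 0.30 × 19.860 = 5.9580 mm/d
ETc = Kc × ET₀ = 1.17 × 5.9580 = 6.9709 mm/d
Over 28 days: 6.9709 × 28 = 195.185 mm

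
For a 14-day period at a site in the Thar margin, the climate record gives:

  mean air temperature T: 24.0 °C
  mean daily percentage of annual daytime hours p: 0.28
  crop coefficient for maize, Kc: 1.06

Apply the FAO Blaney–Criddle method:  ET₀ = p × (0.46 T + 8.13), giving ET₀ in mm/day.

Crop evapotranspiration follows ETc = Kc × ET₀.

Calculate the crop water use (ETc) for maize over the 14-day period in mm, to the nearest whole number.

80 mm

ET₀ = 0.28 × (0.46 × 24.0 + 8.13) = 0.28 × 19.170 = 5.3676 mm/d
ETc = Kc × ET₀ = 1.06 × 5.3676 = 5.6897 mm/d
Over 14 days: 5.6897 × 14 = 79.656 mm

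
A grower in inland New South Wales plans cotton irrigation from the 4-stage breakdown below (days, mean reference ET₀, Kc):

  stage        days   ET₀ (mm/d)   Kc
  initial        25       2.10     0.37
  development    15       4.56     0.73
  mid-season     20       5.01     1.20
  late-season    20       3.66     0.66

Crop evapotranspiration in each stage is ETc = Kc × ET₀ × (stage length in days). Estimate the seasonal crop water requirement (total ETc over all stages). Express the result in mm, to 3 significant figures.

initial: 0.37 × 2.10 × 25 = 19.43 mm
development: 0.73 × 4.56 × 15 = 49.93 mm
mid-season: 1.20 × 5.01 × 20 = 120.24 mm
late-season: 0.66 × 3.66 × 20 = 48.31 mm
Seasonal total = 237.91 mm

238 mm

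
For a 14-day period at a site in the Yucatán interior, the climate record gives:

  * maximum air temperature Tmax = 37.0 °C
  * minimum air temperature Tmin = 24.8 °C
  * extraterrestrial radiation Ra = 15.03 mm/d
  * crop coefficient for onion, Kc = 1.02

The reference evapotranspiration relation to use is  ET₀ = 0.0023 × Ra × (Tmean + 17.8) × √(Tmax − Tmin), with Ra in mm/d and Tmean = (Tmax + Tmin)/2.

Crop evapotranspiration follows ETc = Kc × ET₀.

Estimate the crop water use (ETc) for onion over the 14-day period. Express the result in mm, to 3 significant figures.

84.0 mm

Tmean = (37.0 + 24.8)/2 = 30.90 °C
ET₀ = 0.0023 × 15.03 × (30.90 + 17.8) × √12.2 = 0.0023 × 15.03 × 48.70 × 3.4928 = 5.8802 mm/d
ETc = Kc × ET₀ = 1.02 × 5.8802 = 5.9978 mm/d
Over 14 days: 5.9978 × 14 = 83.969 mm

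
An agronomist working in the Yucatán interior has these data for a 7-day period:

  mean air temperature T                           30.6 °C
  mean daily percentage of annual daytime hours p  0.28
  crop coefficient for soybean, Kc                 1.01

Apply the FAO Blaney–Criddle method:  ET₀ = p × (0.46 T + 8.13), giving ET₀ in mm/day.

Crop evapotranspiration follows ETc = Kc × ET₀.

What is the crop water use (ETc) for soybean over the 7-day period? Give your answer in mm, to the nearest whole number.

ET₀ = 0.28 × (0.46 × 30.6 + 8.13) = 0.28 × 22.206 = 6.2177 mm/d
ETc = Kc × ET₀ = 1.01 × 6.2177 = 6.2799 mm/d
Over 7 days: 6.2799 × 7 = 43.959 mm

44 mm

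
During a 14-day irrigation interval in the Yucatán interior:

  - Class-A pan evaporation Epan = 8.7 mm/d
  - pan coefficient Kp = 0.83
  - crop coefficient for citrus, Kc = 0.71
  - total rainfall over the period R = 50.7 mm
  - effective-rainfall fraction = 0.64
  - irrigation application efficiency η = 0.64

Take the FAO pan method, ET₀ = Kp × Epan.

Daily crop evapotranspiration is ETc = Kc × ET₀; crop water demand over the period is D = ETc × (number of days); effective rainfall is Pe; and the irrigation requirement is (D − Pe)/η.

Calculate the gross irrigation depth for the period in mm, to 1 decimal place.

ET₀ = 0.83 × 8.7 = 7.2210 mm/d
ETc = Kc × ET₀ = 0.71 × 7.2210 = 5.1269 mm/d
Crop demand D = ETc × 14 d = 5.1269 × 14 = 71.777 mm
Pe = 0.64 × 50.7 = 32.448 mm
D − Pe = 71.777 − 32.448 = 39.329 mm
Gross irrigation = 39.329 / 0.64 = 61.452 mm

61.5 mm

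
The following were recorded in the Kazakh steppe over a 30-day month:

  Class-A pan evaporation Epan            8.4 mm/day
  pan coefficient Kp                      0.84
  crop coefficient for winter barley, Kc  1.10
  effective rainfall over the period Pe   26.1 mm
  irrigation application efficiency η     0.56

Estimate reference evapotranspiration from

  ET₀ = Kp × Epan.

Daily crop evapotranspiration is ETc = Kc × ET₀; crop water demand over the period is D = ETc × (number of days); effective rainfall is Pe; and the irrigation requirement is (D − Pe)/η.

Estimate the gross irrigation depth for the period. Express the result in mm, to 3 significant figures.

369 mm

ET₀ = 0.84 × 8.4 = 7.0560 mm/d
ETc = Kc × ET₀ = 1.10 × 7.0560 = 7.7616 mm/d
Crop demand D = ETc × 30 d = 7.7616 × 30 = 232.848 mm
D − Pe = 232.848 − 26.1 = 206.748 mm
Gross irrigation = 206.748 / 0.56 = 369.193 mm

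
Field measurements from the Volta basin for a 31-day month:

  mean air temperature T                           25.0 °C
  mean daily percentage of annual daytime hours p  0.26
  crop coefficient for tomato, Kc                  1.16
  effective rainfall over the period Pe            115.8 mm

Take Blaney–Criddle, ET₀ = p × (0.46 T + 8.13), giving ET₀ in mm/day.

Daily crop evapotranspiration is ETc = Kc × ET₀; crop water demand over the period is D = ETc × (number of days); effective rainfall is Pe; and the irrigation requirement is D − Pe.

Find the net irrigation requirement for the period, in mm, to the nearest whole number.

68 mm

ET₀ = 0.26 × (0.46 × 25.0 + 8.13) = 0.26 × 19.630 = 5.1038 mm/d
ETc = Kc × ET₀ = 1.16 × 5.1038 = 5.9204 mm/d
Crop demand D = ETc × 31 d = 5.9204 × 31 = 183.532 mm
D − Pe = 183.532 − 115.8 = 67.732 mm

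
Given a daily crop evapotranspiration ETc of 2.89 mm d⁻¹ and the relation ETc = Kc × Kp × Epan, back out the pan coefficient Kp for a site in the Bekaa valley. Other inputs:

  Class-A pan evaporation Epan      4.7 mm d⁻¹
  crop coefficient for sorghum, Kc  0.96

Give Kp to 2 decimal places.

ETc = Kc × Kp × Epan  ⇒  Kp = ETc / (Kc × Epan)
Kp = 2.89 / (0.96 × 4.7) = 2.89 / 4.512 = 0.6405

0.64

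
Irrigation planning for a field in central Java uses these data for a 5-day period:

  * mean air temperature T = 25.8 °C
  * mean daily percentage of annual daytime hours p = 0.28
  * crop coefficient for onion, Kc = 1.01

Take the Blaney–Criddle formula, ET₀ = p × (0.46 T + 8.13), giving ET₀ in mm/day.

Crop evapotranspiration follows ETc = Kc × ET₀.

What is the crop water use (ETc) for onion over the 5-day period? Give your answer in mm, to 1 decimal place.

ET₀ = 0.28 × (0.46 × 25.8 + 8.13) = 0.28 × 19.998 = 5.5994 mm/d
ETc = Kc × ET₀ = 1.01 × 5.5994 = 5.6554 mm/d
Over 5 days: 5.6554 × 5 = 28.277 mm

28.3 mm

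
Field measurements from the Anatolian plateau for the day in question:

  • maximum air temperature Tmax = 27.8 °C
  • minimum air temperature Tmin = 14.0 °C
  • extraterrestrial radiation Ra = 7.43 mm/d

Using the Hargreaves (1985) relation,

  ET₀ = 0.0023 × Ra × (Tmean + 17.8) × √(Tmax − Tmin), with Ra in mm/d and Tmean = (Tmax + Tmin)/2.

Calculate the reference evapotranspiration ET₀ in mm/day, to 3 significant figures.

Tmean = (27.8 + 14.0)/2 = 20.90 °C
ET₀ = 0.0023 × 7.43 × (20.90 + 17.8) × √13.8 = 0.0023 × 7.43 × 38.70 × 3.7148 = 2.4568 mm/d

2.46 mm/day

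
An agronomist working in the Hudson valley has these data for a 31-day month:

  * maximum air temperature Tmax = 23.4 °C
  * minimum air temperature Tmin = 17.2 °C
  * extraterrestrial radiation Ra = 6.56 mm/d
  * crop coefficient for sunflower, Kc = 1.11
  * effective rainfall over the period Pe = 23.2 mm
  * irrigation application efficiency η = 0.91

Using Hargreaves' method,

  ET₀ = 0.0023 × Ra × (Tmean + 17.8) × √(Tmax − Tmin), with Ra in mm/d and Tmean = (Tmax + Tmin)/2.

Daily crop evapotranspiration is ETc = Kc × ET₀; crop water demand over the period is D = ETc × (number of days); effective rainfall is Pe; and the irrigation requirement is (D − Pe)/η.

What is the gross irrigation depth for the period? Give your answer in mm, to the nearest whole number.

Tmean = (23.4 + 17.2)/2 = 20.30 °C
ET₀ = 0.0023 × 6.56 × (20.30 + 17.8) × √6.2 = 0.0023 × 6.56 × 38.10 × 2.4900 = 1.4314 mm/d
ETc = Kc × ET₀ = 1.11 × 1.4314 = 1.5889 mm/d
Crop demand D = ETc × 31 d = 1.5889 × 31 = 49.256 mm
D − Pe = 49.256 − 23.2 = 26.056 mm
Gross irrigation = 26.056 / 0.91 = 28.633 mm

29 mm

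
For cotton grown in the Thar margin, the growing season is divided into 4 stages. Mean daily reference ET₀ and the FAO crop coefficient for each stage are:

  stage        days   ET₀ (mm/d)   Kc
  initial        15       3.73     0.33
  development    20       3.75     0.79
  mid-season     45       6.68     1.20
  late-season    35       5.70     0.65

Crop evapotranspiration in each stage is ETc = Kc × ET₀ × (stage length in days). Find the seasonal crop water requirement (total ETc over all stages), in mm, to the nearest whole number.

568 mm

initial: 0.33 × 3.73 × 15 = 18.46 mm
development: 0.79 × 3.75 × 20 = 59.25 mm
mid-season: 1.20 × 6.68 × 45 = 360.72 mm
late-season: 0.65 × 5.70 × 35 = 129.68 mm
Seasonal total = 568.11 mm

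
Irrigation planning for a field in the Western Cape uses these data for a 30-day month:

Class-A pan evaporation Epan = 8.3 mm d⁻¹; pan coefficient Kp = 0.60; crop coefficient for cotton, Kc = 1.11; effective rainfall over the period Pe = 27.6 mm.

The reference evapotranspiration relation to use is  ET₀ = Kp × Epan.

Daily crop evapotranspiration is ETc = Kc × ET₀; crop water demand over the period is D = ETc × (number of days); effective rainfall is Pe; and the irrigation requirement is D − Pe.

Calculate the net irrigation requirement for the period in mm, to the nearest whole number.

ET₀ = 0.60 × 8.3 = 4.9800 mm/d
ETc = Kc × ET₀ = 1.11 × 4.9800 = 5.5278 mm/d
Crop demand D = ETc × 30 d = 5.5278 × 30 = 165.834 mm
D − Pe = 165.834 − 27.6 = 138.234 mm

138 mm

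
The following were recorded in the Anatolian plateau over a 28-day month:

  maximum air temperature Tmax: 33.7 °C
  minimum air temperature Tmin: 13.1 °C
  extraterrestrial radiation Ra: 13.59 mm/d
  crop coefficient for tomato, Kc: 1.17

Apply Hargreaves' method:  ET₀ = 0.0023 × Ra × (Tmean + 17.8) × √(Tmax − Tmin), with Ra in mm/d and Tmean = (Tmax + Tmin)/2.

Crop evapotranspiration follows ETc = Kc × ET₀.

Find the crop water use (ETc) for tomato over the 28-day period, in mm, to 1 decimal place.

Tmean = (33.7 + 13.1)/2 = 23.40 °C
ET₀ = 0.0023 × 13.59 × (23.40 + 17.8) × √20.6 = 0.0023 × 13.59 × 41.20 × 4.5387 = 5.8449 mm/d
ETc = Kc × ET₀ = 1.17 × 5.8449 = 6.8385 mm/d
Over 28 days: 6.8385 × 28 = 191.478 mm

191.5 mm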